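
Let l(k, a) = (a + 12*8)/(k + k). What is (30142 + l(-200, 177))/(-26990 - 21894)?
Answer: -12056527/19553600 ≈ -0.61659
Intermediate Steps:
l(k, a) = (96 + a)/(2*k) (l(k, a) = (a + 96)/((2*k)) = (96 + a)*(1/(2*k)) = (96 + a)/(2*k))
(30142 + l(-200, 177))/(-26990 - 21894) = (30142 + (½)*(96 + 177)/(-200))/(-26990 - 21894) = (30142 + (½)*(-1/200)*273)/(-48884) = (30142 - 273/400)*(-1/48884) = (12056527/400)*(-1/48884) = -12056527/19553600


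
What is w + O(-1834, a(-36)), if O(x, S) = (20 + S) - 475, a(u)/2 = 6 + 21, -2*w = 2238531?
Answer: -2239333/2 ≈ -1.1197e+6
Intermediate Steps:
w = -2238531/2 (w = -1/2*2238531 = -2238531/2 ≈ -1.1193e+6)
a(u) = 54 (a(u) = 2*(6 + 21) = 2*27 = 54)
O(x, S) = -455 + S
w + O(-1834, a(-36)) = -2238531/2 + (-455 + 54) = -2238531/2 - 401 = -2239333/2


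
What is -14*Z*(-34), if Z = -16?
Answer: -7616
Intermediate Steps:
-14*Z*(-34) = -14*(-16)*(-34) = 224*(-34) = -7616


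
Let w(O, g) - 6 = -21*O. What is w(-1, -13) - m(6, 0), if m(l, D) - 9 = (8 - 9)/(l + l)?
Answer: 217/12 ≈ 18.083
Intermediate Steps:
w(O, g) = 6 - 21*O
m(l, D) = 9 - 1/(2*l) (m(l, D) = 9 + (8 - 9)/(l + l) = 9 - 1/(2*l))
w(-1, -13) - m(6, 0) = (6 - 21*(-1)) - (9 - 1/2/6) = (6 + 21) - (9 - 1/2*1/6) = 27 - (9 - 1/12) = 27 - 1*107/12 = 27 - 107/12 = 217/12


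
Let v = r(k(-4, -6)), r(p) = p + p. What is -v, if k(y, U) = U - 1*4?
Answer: 20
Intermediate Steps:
k(y, U) = -4 + U (k(y, U) = U - 4 = -4 + U)
r(p) = 2*p
v = -20 (v = 2*(-4 - 6) = 2*(-10) = -20)
-v = -1*(-20) = 20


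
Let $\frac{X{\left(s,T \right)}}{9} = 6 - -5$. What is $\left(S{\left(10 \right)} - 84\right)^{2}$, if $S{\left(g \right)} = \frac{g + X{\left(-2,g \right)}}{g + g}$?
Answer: $\frac{2468041}{400} \approx 6170.1$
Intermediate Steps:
$X{\left(s,T \right)} = 99$ ($X{\left(s,T \right)} = 9 \left(6 - -5\right) = 9 \left(6 + 5\right) = 9 \cdot 11 = 99$)
$S{\left(g \right)} = \frac{99 + g}{2 g}$ ($S{\left(g \right)} = \frac{g + 99}{g + g} = \frac{99 + g}{2 g}$)
$\left(S{\left(10 \right)} - 84\right)^{2} = \left(\frac{99 + 10}{2 \cdot 10} - 84\right)^{2} = \left(\frac{1}{2} \cdot \frac{1}{10} \cdot 109 - 84\right)^{2} = \left(\frac{109}{20} - 84\right)^{2} = \left(- \frac{1571}{20}\right)^{2} = \frac{2468041}{400}$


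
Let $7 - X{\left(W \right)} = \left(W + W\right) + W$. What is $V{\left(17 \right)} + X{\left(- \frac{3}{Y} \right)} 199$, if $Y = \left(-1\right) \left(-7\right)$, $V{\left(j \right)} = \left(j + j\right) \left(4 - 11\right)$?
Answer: $\frac{9876}{7} \approx 1410.9$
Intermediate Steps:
$V{\left(j \right)} = - 14 j$ ($V{\left(j \right)} = 2 j \left(-7\right) = - 14 j$)
$Y = 7$
$X{\left(W \right)} = 7 - 3 W$ ($X{\left(W \right)} = 7 - \left(\left(W + W\right) + W\right) = 7 - \left(2 W + W\right) = 7 - 3 W$)
$V{\left(17 \right)} + X{\left(- \frac{3}{Y} \right)} 199 = \left(-14\right) 17 + \left(7 - 3 \left(- \frac{3}{7}\right)\right) 199 = -238 + \left(7 - 3 \left(\left(-3\right) \frac{1}{7}\right)\right) 199 = -238 + \left(7 - - \frac{9}{7}\right) 199 = -238 + \left(7 + \frac{9}{7}\right) 199 = -238 + \frac{58}{7} \cdot 199 = -238 + \frac{11542}{7} = \frac{9876}{7}$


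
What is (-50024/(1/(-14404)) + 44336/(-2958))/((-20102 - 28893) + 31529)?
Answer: -31343737124/759771 ≈ -41254.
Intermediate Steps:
(-50024/(1/(-14404)) + 44336/(-2958))/((-20102 - 28893) + 31529) = (-50024/(-1/14404) + 44336*(-1/2958))/(-48995 + 31529) = (-50024*(-14404) - 1304/87)/(-17466) = (720545696 - 1304/87)*(-1/17466) = (62687474248/87)*(-1/17466) = -31343737124/759771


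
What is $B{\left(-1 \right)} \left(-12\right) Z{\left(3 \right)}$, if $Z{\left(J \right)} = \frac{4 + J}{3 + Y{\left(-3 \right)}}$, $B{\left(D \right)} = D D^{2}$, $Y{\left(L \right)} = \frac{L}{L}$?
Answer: $21$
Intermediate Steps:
$Y{\left(L \right)} = 1$
$B{\left(D \right)} = D^{3}$
$Z{\left(J \right)} = 1 + \frac{J}{4}$ ($Z{\left(J \right)} = \frac{4 + J}{3 + 1} = \frac{4 + J}{4} = \left(4 + J\right) \frac{1}{4} = 1 + \frac{J}{4}$)
$B{\left(-1 \right)} \left(-12\right) Z{\left(3 \right)} = \left(-1\right)^{3} \left(-12\right) \left(1 + \frac{1}{4} \cdot 3\right) = \left(-1\right) \left(-12\right) \left(1 + \frac{3}{4}\right) = 12 \cdot \frac{7}{4} = 21$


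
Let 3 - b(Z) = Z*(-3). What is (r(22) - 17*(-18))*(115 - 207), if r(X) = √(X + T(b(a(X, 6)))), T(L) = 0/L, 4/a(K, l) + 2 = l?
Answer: -28152 - 92*√22 ≈ -28584.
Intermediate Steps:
a(K, l) = 4/(-2 + l)
b(Z) = 3 + 3*Z (b(Z) = 3 - Z*(-3) = 3 - (-3)*Z = 3 + 3*Z)
T(L) = 0
r(X) = √X (r(X) = √(X + 0) = √X)
(r(22) - 17*(-18))*(115 - 207) = (√22 - 17*(-18))*(115 - 207) = (√22 + 306)*(-92) = (306 + √22)*(-92) = -28152 - 92*√22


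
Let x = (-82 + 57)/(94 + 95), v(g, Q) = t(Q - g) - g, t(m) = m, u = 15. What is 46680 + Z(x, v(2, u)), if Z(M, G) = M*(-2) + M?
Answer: 8822545/189 ≈ 46680.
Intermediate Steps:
v(g, Q) = Q - 2*g (v(g, Q) = (Q - g) - g = Q - 2*g)
x = -25/189 ≈ -0.13228
Z(M, G) = -M (Z(M, G) = -2*M + M = -M)
46680 + Z(x, v(2, u)) = 46680 - 1*(-25/189) = 46680 + 25/189 = 8822545/189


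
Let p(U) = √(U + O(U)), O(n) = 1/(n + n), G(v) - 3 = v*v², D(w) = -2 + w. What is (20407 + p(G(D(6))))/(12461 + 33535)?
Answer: 20407/45996 + √1203186/6163464 ≈ 0.44385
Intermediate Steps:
G(v) = 3 + v³ (G(v) = 3 + v*v² = 3 + v³)
O(n) = 1/(2*n)
p(U) = √(U + 1/(2*U))
(20407 + p(G(D(6))))/(12461 + 33535) = (20407 + √(2/(3 + (-2 + 6)³) + 4*(3 + (-2 + 6)³))/2)/(12461 + 33535) = (20407 + √(2/(3 + 4³) + 4*(3 + 4³))/2)/45996 = (20407 + √(2/(3 + 64) + 4*(3 + 64))/2)*(1/45996) = (20407 + √(2/67 + 4*67)/2)*(1/45996) = (20407 + √(2*(1/67) + 268)/2)*(1/45996) = (20407 + √(2/67 + 268)/2)*(1/45996) = (20407 + √(17958/67)/2)*(1/45996) = (20407 + (√1203186/67)/2)*(1/45996) = (20407 + √1203186/134)*(1/45996) = 20407/45996 + √1203186/6163464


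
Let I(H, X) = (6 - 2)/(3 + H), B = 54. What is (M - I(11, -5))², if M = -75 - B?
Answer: 819025/49 ≈ 16715.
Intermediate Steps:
I(H, X) = 4/(3 + H)
M = -129 (M = -75 - 1*54 = -75 - 54 = -129)
(M - I(11, -5))² = (-129 - 4/(3 + 11))² = (-129 - 4/14)² = (-129 - 1*2/7)² = (-129 - 2/7)² = (-905/7)² = 819025/49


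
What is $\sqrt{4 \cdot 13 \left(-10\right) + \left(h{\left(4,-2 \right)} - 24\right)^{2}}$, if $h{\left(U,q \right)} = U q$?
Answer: $6 \sqrt{14} \approx 22.45$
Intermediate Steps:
$\sqrt{4 \cdot 13 \left(-10\right) + \left(h{\left(4,-2 \right)} - 24\right)^{2}} = \sqrt{4 \cdot 13 \left(-10\right) + \left(4 \left(-2\right) - 24\right)^{2}} = \sqrt{52 \left(-10\right) + \left(-8 - 24\right)^{2}} = \sqrt{-520 + \left(-32\right)^{2}} = \sqrt{-520 + 1024} = \sqrt{504} = 6 \sqrt{14}$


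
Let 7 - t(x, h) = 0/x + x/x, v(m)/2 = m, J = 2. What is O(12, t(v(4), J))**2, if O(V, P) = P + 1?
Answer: 49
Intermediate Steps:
v(m) = 2*m
t(x, h) = 6 (t(x, h) = 7 - (0/x + x/x) = 7 - (0 + 1) = 7 - 1*1 = 7 - 1 = 6)
O(V, P) = 1 + P
O(12, t(v(4), J))**2 = (1 + 6)**2 = 7**2 = 49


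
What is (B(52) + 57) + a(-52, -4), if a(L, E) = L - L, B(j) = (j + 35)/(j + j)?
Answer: 6015/104 ≈ 57.837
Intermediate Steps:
B(j) = (35 + j)/(2*j) (B(j) = (35 + j)/((2*j)) = (35 + j)*(1/(2*j)) = (35 + j)/(2*j))
a(L, E) = 0
(B(52) + 57) + a(-52, -4) = ((½)*(35 + 52)/52 + 57) + 0 = ((½)*(1/52)*87 + 57) + 0 = (87/104 + 57) + 0 = 6015/104 + 0 = 6015/104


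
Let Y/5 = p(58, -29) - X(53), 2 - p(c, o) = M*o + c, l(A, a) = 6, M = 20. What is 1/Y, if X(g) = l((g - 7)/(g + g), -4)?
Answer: 1/2590 ≈ 0.00038610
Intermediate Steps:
p(c, o) = 2 - c - 20*o (p(c, o) = 2 - (20*o + c) = 2 - (c + 20*o) = 2 + (-c - 20*o) = 2 - c - 20*o)
X(g) = 6
Y = 2590 (Y = 5*((2 - 1*58 - 20*(-29)) - 1*6) = 5*((2 - 58 + 580) - 6) = 5*(524 - 6) = 5*518 = 2590)
1/Y = 1/2590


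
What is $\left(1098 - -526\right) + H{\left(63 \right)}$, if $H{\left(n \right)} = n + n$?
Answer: $1750$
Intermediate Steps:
$H{\left(n \right)} = 2 n$
$\left(1098 - -526\right) + H{\left(63 \right)} = \left(1098 - -526\right) + 2 \cdot 63 = \left(1098 + 526\right) + 126 = 1624 + 126 = 1750$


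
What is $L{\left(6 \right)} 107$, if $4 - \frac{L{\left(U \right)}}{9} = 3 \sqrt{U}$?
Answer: $3852 - 2889 \sqrt{6} \approx -3224.6$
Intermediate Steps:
$L{\left(U \right)} = 36 - 27 \sqrt{U}$ ($L{\left(U \right)} = 36 - 9 \cdot 3 \sqrt{U} = 36 - 27 \sqrt{U}$)
$L{\left(6 \right)} 107 = \left(36 - 27 \sqrt{6}\right) 107 = 3852 - 2889 \sqrt{6}$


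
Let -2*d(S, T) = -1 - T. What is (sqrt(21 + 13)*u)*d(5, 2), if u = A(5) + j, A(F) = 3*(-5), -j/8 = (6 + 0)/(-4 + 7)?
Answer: -93*sqrt(34)/2 ≈ -271.14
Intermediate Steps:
j = -16 (j = -8*(6 + 0)/(-4 + 7) = -48/3 = -8*2 = -16)
A(F) = -15
u = -31 (u = -15 - 16 = -31)
d(S, T) = 1/2 + T/2 (d(S, T) = -(-1 - T)/2 = 1/2 + T/2)
(sqrt(21 + 13)*u)*d(5, 2) = (sqrt(21 + 13)*(-31))*(1/2 + (1/2)*2) = (sqrt(34)*(-31))*(1/2 + 1) = -31*sqrt(34)*(3/2) = -93*sqrt(34)/2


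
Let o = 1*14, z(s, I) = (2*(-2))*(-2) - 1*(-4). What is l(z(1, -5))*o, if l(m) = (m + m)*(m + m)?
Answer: 8064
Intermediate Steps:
z(s, I) = 12 (z(s, I) = -4*(-2) + 4 = 8 + 4 = 12)
l(m) = 4*m² (l(m) = (2*m)*(2*m) = 4*m²)
o = 14
l(z(1, -5))*o = (4*12²)*14 = (4*144)*14 = 576*14 = 8064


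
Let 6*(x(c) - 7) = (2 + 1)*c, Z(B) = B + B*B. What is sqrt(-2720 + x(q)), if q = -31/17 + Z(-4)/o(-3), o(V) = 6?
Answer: I*sqrt(3136126)/34 ≈ 52.086*I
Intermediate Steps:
Z(B) = B + B**2
q = 3/17 (q = -31/17 - 4*(1 - 4)/6 = -31*1/17 - 4*(-3)*(1/6) = -31/17 + 12*(1/6) = -31/17 + 2 = 3/17 ≈ 0.17647)
x(c) = 7 + c/2 (x(c) = 7 + ((2 + 1)*c)/6 = 7 + (3*c)/6 = 7 + c/2)
sqrt(-2720 + x(q)) = sqrt(-2720 + (7 + (1/2)*(3/17))) = sqrt(-2720 + (7 + 3/34)) = sqrt(-2720 + 241/34) = sqrt(-92239/34) = I*sqrt(3136126)/34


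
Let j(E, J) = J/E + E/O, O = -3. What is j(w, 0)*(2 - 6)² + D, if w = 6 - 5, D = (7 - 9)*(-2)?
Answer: -4/3 ≈ -1.3333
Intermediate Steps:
D = 4 (D = -2*(-2) = 4)
w = 1
j(E, J) = -E/3 + J/E (j(E, J) = J/E + E/(-3) = J/E + E*(-⅓) = J/E - E/3 = -E/3 + J/E)
j(w, 0)*(2 - 6)² + D = (-⅓*1 + 0/1)*(2 - 6)² + 4 = (-⅓ + 0*1)*(-4)² + 4 = (-⅓ + 0)*16 + 4 = -⅓*16 + 4 = -16/3 + 4 = -4/3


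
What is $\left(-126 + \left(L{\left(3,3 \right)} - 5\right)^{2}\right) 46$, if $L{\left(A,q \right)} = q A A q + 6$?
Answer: $303508$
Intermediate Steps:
$L{\left(A,q \right)} = 6 + A^{2} q^{2}$ ($L{\left(A,q \right)} = A q A q + 6 = q A^{2} q + 6 = A^{2} q^{2} + 6 = 6 + A^{2} q^{2}$)
$\left(-126 + \left(L{\left(3,3 \right)} - 5\right)^{2}\right) 46 = \left(-126 + \left(\left(6 + 3^{2} \cdot 3^{2}\right) - 5\right)^{2}\right) 46 = \left(-126 + \left(\left(6 + 9 \cdot 9\right) - 5\right)^{2}\right) 46 = \left(-126 + \left(\left(6 + 81\right) - 5\right)^{2}\right) 46 = \left(-126 + \left(87 - 5\right)^{2}\right) 46 = \left(-126 + 82^{2}\right) 46 = \left(-126 + 6724\right) 46 = 6598 \cdot 46 = 303508$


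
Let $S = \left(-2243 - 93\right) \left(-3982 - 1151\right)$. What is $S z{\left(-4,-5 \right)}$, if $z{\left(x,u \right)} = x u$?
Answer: $239813760$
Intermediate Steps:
$z{\left(x,u \right)} = u x$
$S = 11990688$ ($S = \left(-2243 - 93\right) \left(-5133\right) = \left(-2336\right) \left(-5133\right) = 11990688$)
$S z{\left(-4,-5 \right)} = 11990688 \left(\left(-5\right) \left(-4\right)\right) = 11990688 \cdot 20 = 239813760$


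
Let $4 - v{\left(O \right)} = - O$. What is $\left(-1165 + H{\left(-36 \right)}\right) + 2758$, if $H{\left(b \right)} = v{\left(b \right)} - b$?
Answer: $1597$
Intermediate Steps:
$v{\left(O \right)} = 4 + O$ ($v{\left(O \right)} = 4 - - O = 4 + O$)
$H{\left(b \right)} = 4$ ($H{\left(b \right)} = \left(4 + b\right) - b = 4$)
$\left(-1165 + H{\left(-36 \right)}\right) + 2758 = \left(-1165 + 4\right) + 2758 = -1161 + 2758 = 1597$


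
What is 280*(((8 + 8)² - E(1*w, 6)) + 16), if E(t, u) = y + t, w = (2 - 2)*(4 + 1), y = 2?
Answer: 75600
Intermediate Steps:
w = 0 (w = 0*5 = 0)
E(t, u) = 2 + t
280*(((8 + 8)² - E(1*w, 6)) + 16) = 280*(((8 + 8)² - (2 + 1*0)) + 16) = 280*((16² - (2 + 0)) + 16) = 280*((256 - 1*2) + 16) = 280*((256 - 2) + 16) = 280*(254 + 16) = 280*270 = 75600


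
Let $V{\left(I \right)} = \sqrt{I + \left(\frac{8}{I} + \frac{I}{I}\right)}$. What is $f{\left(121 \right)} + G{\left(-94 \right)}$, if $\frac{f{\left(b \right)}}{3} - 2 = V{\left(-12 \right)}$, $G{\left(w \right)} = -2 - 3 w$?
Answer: $286 + i \sqrt{105} \approx 286.0 + 10.247 i$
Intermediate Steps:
$V{\left(I \right)} = \sqrt{1 + I + \frac{8}{I}}$ ($V{\left(I \right)} = \sqrt{I + \left(\frac{8}{I} + 1\right)} = \sqrt{I + \left(1 + \frac{8}{I}\right)} = \sqrt{1 + I + \frac{8}{I}}$)
$f{\left(b \right)} = 6 + i \sqrt{105}$ ($f{\left(b \right)} = 6 + 3 \sqrt{1 - 12 + \frac{8}{-12}} = 6 + 3 \sqrt{1 - 12 + 8 \left(- \frac{1}{12}\right)} = 6 + 3 \sqrt{1 - 12 - \frac{2}{3}} = 6 + 3 \sqrt{- \frac{35}{3}} = 6 + 3 \frac{i \sqrt{105}}{3} = 6 + i \sqrt{105}$)
$f{\left(121 \right)} + G{\left(-94 \right)} = \left(6 + i \sqrt{105}\right) - -280 = \left(6 + i \sqrt{105}\right) + \left(-2 + 282\right) = \left(6 + i \sqrt{105}\right) + 280 = 286 + i \sqrt{105}$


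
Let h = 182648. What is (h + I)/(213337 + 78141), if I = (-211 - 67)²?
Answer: 129966/145739 ≈ 0.89177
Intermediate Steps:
I = 77284 (I = (-278)² = 77284)
(h + I)/(213337 + 78141) = (182648 + 77284)/(213337 + 78141) = 259932/291478 = 259932*(1/291478) = 129966/145739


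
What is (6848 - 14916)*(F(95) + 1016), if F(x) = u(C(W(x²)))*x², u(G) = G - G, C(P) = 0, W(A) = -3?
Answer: -8197088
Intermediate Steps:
u(G) = 0
F(x) = 0 (F(x) = 0*x² = 0)
(6848 - 14916)*(F(95) + 1016) = (6848 - 14916)*(0 + 1016) = -8068*1016 = -8197088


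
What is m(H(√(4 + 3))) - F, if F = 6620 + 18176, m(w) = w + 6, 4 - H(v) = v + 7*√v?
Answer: -24786 - √7 - 7*7^(¼) ≈ -24800.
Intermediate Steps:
H(v) = 4 - v - 7*√v (H(v) = 4 - (v + 7*√v) = 4 + (-v - 7*√v) = 4 - v - 7*√v)
m(w) = 6 + w
F = 24796
m(H(√(4 + 3))) - F = (6 + (4 - √(4 + 3) - 7*(4 + 3)^(¼))) - 1*24796 = (6 + (4 - √7 - 7*7^(¼))) - 24796 = (10 - √7 - 7*7^(¼)) - 24796 = -24786 - √7 - 7*7^(¼)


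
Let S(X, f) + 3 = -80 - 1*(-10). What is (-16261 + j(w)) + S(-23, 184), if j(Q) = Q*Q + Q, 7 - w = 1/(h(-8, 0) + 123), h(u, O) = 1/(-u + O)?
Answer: -15793440686/970225 ≈ -16278.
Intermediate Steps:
h(u, O) = 1/(O - u)
S(X, f) = -73 (S(X, f) = -3 + (-80 - 1*(-10)) = -3 + (-80 + 10) = -3 - 70 = -73)
w = 6887/985 (w = 7 - 1/(1/(0 - 1*(-8)) + 123) = 7 - 1/(1/(0 + 8) + 123) = 7 - 1/(1/8 + 123) = 7 - 1/(⅛ + 123) = 7 - 1/985/8 = 7 - 1*8/985 = 7 - 8/985 = 6887/985 ≈ 6.9919)
j(Q) = Q + Q² (j(Q) = Q² + Q = Q + Q²)
(-16261 + j(w)) + S(-23, 184) = (-16261 + 6887*(1 + 6887/985)/985) - 73 = (-16261 + (6887/985)*(7872/985)) - 73 = (-16261 + 54214464/970225) - 73 = -15722614261/970225 - 73 = -15793440686/970225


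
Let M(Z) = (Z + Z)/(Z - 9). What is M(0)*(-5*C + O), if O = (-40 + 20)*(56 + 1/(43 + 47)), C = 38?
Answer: 0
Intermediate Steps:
M(Z) = 2*Z/(-9 + Z) (M(Z) = (2*Z)/(-9 + Z) = 2*Z/(-9 + Z))
O = -10082/9 (O = -20*(56 + 1/90) = -20*5041/90 = -10082/9 ≈ -1120.2)
M(0)*(-5*C + O) = (2*0/(-9 + 0))*(-5*38 - 10082/9) = (2*0/(-9))*(-190 - 10082/9) = (2*0*(-1/9))*(-11792/9) = 0*(-11792/9) = 0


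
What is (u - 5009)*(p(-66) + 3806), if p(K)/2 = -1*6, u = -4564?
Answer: -36319962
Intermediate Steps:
p(K) = -12 (p(K) = 2*(-1*6) = 2*(-6) = -12)
(u - 5009)*(p(-66) + 3806) = (-4564 - 5009)*(-12 + 3806) = -9573*3794 = -36319962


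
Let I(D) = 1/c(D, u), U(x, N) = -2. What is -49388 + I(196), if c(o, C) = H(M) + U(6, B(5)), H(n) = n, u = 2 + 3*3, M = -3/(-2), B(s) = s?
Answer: -49390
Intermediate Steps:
M = 3/2 (M = -3*(-1/2) = 3/2 ≈ 1.5000)
u = 11 (u = 2 + 9 = 11)
c(o, C) = -1/2 (c(o, C) = 3/2 - 2 = -1/2)
I(D) = -2 (I(D) = 1/(-1/2) = -2)
-49388 + I(196) = -49388 - 2 = -49390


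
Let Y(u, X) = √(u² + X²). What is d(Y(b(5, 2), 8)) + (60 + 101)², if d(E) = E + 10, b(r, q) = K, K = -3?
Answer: 25931 + √73 ≈ 25940.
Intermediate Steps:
b(r, q) = -3
Y(u, X) = √(X² + u²)
d(E) = 10 + E
d(Y(b(5, 2), 8)) + (60 + 101)² = (10 + √(8² + (-3)²)) + (60 + 101)² = (10 + √(64 + 9)) + 161² = (10 + √73) + 25921 = 25931 + √73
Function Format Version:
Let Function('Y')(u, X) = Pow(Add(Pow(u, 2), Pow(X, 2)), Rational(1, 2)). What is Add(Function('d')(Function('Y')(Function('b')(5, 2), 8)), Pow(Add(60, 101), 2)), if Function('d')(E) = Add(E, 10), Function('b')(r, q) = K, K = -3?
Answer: Add(25931, Pow(73, Rational(1, 2))) ≈ 25940.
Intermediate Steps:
Function('b')(r, q) = -3
Function('Y')(u, X) = Pow(Add(Pow(X, 2), Pow(u, 2)), Rational(1, 2))
Function('d')(E) = Add(10, E)
Add(Function('d')(Function('Y')(Function('b')(5, 2), 8)), Pow(Add(60, 101), 2)) = Add(Add(10, Pow(Add(Pow(8, 2), Pow(-3, 2)), Rational(1, 2))), Pow(Add(60, 101), 2)) = Add(Add(10, Pow(Add(64, 9), Rational(1, 2))), Pow(161, 2)) = Add(Add(10, Pow(73, Rational(1, 2))), 25921) = Add(25931, Pow(73, Rational(1, 2)))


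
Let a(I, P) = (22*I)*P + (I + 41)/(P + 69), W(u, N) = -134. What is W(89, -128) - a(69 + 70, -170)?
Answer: 52492506/101 ≈ 5.1973e+5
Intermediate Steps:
a(I, P) = (41 + I)/(69 + P) + 22*I*P (a(I, P) = 22*I*P + (41 + I)/(69 + P) = (41 + I)/(69 + P) + 22*I*P)
W(89, -128) - a(69 + 70, -170) = -134 - (41 + (69 + 70) + 22*(69 + 70)*(-170)² + 1518*(69 + 70)*(-170))/(69 - 170) = -134 - (41 + 139 + 22*139*28900 + 1518*139*(-170))/(-101) = -134 - (-1)*(41 + 139 + 88376200 - 35870340)/101 = -134 - (-1)*52506040/101 = -134 - 1*(-52506040/101) = -134 + 52506040/101 = 52492506/101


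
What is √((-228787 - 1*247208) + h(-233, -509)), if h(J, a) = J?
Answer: 2*I*√119057 ≈ 690.09*I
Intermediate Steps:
√((-228787 - 1*247208) + h(-233, -509)) = √((-228787 - 1*247208) - 233) = √((-228787 - 247208) - 233) = √(-475995 - 233) = √(-476228) = 2*I*√119057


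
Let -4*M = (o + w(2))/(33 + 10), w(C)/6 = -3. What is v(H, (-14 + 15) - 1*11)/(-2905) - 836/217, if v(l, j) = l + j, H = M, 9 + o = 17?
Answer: -5962067/1548946 ≈ -3.8491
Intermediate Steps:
w(C) = -18 (w(C) = 6*(-3) = -18)
o = 8 (o = -9 + 17 = 8)
M = 5/86 (M = -(8 - 18)/(4*(33 + 10)) = -(-5)/(2*43) = -1/4*(-10/43) = 5/86 ≈ 0.058140)
H = 5/86 ≈ 0.058140
v(l, j) = j + l
v(H, (-14 + 15) - 1*11)/(-2905) - 836/217 = (((-14 + 15) - 1*11) + 5/86)/(-2905) - 836/217 = ((1 - 11) + 5/86)*(-1/2905) - 836*1/217 = (-10 + 5/86)*(-1/2905) - 836/217 = -855/86*(-1/2905) - 836/217 = 171/49966 - 836/217 = -5962067/1548946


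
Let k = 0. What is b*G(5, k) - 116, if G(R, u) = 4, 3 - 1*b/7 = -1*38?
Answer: 1032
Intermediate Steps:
b = 287 (b = 21 - (-7)*38 = 21 - 7*(-38) = 21 + 266 = 287)
b*G(5, k) - 116 = 287*4 - 116 = 1148 - 116 = 1032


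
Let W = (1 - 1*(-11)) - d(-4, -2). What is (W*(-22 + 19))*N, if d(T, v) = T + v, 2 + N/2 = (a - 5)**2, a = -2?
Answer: -5076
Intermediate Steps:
N = 94 (N = -4 + 2*(-2 - 5)**2 = -4 + 2*(-7)**2 = -4 + 2*49 = -4 + 98 = 94)
W = 18 (W = (1 - 1*(-11)) - (-4 - 2) = (1 + 11) - 1*(-6) = 12 + 6 = 18)
(W*(-22 + 19))*N = (18*(-22 + 19))*94 = (18*(-3))*94 = -54*94 = -5076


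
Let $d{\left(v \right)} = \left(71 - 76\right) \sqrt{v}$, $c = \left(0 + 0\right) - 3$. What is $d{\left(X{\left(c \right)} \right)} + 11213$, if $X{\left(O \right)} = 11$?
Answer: $11213 - 5 \sqrt{11} \approx 11196.0$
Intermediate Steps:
$c = -3$ ($c = 0 - 3 = -3$)
$d{\left(v \right)} = - 5 \sqrt{v}$
$d{\left(X{\left(c \right)} \right)} + 11213 = - 5 \sqrt{11} + 11213 = 11213 - 5 \sqrt{11}$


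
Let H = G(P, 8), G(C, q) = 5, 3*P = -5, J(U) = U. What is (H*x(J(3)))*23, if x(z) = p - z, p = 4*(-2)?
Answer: -1265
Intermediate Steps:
p = -8
P = -5/3 (P = (⅓)*(-5) = -5/3 ≈ -1.6667)
x(z) = -8 - z
H = 5
(H*x(J(3)))*23 = (5*(-8 - 1*3))*23 = (5*(-8 - 3))*23 = (5*(-11))*23 = -55*23 = -1265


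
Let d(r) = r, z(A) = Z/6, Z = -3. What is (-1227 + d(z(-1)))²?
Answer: 6027025/4 ≈ 1.5068e+6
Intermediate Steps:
z(A) = -½ (z(A) = -3/6 = -3*⅙ = -½)
(-1227 + d(z(-1)))² = (-1227 - ½)² = (-2455/2)² = 6027025/4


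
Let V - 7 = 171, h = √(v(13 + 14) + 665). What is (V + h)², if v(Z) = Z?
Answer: 32376 + 712*√173 ≈ 41741.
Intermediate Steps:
h = 2*√173 (h = √((13 + 14) + 665) = √(27 + 665) = √692 = 2*√173 ≈ 26.306)
V = 178 (V = 7 + 171 = 178)
(V + h)² = (178 + 2*√173)²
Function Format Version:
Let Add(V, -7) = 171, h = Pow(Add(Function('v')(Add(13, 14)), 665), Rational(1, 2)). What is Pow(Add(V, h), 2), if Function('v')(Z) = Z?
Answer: Add(32376, Mul(712, Pow(173, Rational(1, 2)))) ≈ 41741.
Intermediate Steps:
h = Mul(2, Pow(173, Rational(1, 2))) (h = Pow(Add(Add(13, 14), 665), Rational(1, 2)) = Pow(Add(27, 665), Rational(1, 2)) = Pow(692, Rational(1, 2)) = Mul(2, Pow(173, Rational(1, 2))) ≈ 26.306)
V = 178 (V = Add(7, 171) = 178)
Pow(Add(V, h), 2) = Pow(Add(178, Mul(2, Pow(173, Rational(1, 2)))), 2)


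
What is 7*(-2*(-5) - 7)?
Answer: 21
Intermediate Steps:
7*(-2*(-5) - 7) = 7*(10 - 7) = 7*3 = 21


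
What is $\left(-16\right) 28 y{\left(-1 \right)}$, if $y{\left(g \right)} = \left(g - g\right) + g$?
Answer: $448$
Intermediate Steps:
$y{\left(g \right)} = g$ ($y{\left(g \right)} = 0 + g = g$)
$\left(-16\right) 28 y{\left(-1 \right)} = \left(-16\right) 28 \left(-1\right) = \left(-448\right) \left(-1\right) = 448$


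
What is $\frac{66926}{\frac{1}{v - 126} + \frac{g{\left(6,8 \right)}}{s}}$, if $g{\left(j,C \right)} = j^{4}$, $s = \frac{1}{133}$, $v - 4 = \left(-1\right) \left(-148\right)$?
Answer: $\frac{1740076}{4481569} \approx 0.38827$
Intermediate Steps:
$v = 152$ ($v = 4 - -148 = 4 + 148 = 152$)
$s = \frac{1}{133} \approx 0.0075188$
$\frac{66926}{\frac{1}{v - 126} + \frac{g{\left(6,8 \right)}}{s}} = \frac{66926}{\frac{1}{152 - 126} + \frac{1}{\frac{1}{133}} \cdot 6^{4}} = \frac{66926}{\frac{1}{26} + 133 \cdot 1296} = \frac{66926}{\frac{1}{26} + 172368} = \frac{66926}{\frac{4481569}{26}} = 66926 \cdot \frac{26}{4481569} = \frac{1740076}{4481569}$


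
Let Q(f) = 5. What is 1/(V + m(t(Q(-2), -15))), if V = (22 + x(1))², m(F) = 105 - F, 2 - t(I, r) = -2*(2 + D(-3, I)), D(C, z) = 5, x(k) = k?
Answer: 1/618 ≈ 0.0016181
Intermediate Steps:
t(I, r) = 16 (t(I, r) = 2 - (-2)*(2 + 5) = 2 - (-2)*7 = 2 - 1*(-14) = 2 + 14 = 16)
V = 529 (V = (22 + 1)² = 23² = 529)
1/(V + m(t(Q(-2), -15))) = 1/(529 + (105 - 1*16)) = 1/(529 + (105 - 16)) = 1/(529 + 89) = 1/618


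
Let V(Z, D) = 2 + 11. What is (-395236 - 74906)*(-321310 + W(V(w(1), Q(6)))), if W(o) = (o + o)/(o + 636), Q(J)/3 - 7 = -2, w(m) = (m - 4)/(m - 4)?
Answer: 98038788363288/649 ≈ 1.5106e+11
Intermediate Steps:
w(m) = 1 (w(m) = (-4 + m)/(-4 + m) = 1)
Q(J) = 15 (Q(J) = 21 + 3*(-2) = 21 - 6 = 15)
V(Z, D) = 13
W(o) = 2*o/(636 + o) (W(o) = (2*o)/(636 + o) = 2*o/(636 + o))
(-395236 - 74906)*(-321310 + W(V(w(1), Q(6)))) = (-395236 - 74906)*(-321310 + 2*13/(636 + 13)) = -470142*(-321310 + 2*13/649) = -470142*(-321310 + 2*13*(1/649)) = -470142*(-321310 + 26/649) = -470142*(-208530164/649) = 98038788363288/649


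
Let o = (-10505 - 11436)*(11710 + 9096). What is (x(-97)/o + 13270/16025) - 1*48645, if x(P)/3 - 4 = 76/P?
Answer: -3451799795942799241/70960192347355 ≈ -48644.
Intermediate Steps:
x(P) = 12 + 228/P (x(P) = 12 + 3*(76/P) = 12 + 228/P)
o = -456504446 (o = -21941*20806 = -456504446)
(x(-97)/o + 13270/16025) - 1*48645 = ((12 + 228/(-97))/(-456504446) + 13270/16025) - 1*48645 = ((12 + 228*(-1/97))*(-1/456504446) + 13270*(1/16025)) - 48645 = ((12 - 228/97)*(-1/456504446) + 2654/3205) - 48645 = ((936/97)*(-1/456504446) + 2654/3205) - 48645 = (-468/22140465631 + 2654/3205) - 48645 = 58760794284734/70960192347355 - 48645 = -3451799795942799241/70960192347355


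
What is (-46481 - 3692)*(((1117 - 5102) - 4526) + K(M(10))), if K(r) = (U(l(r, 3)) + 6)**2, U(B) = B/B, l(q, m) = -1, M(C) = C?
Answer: 424563926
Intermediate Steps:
U(B) = 1
K(r) = 49 (K(r) = (1 + 6)**2 = 7**2 = 49)
(-46481 - 3692)*(((1117 - 5102) - 4526) + K(M(10))) = (-46481 - 3692)*(((1117 - 5102) - 4526) + 49) = -50173*((-3985 - 4526) + 49) = -50173*(-8511 + 49) = -50173*(-8462) = 424563926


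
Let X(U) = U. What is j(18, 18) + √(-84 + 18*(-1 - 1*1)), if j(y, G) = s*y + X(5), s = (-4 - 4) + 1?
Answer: -121 + 2*I*√30 ≈ -121.0 + 10.954*I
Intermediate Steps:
s = -7 (s = -8 + 1 = -7)
j(y, G) = 5 - 7*y (j(y, G) = -7*y + 5 = 5 - 7*y)
j(18, 18) + √(-84 + 18*(-1 - 1*1)) = (5 - 7*18) + √(-84 + 18*(-1 - 1*1)) = (5 - 126) + √(-84 + 18*(-1 - 1)) = -121 + √(-84 + 18*(-2)) = -121 + √(-84 - 36) = -121 + √(-120) = -121 + 2*I*√30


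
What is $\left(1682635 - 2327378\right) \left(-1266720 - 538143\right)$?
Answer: $1163672785209$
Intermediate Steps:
$\left(1682635 - 2327378\right) \left(-1266720 - 538143\right) = \left(1682635 - 2327378\right) \left(-1804863\right) = \left(-644743\right) \left(-1804863\right) = 1163672785209$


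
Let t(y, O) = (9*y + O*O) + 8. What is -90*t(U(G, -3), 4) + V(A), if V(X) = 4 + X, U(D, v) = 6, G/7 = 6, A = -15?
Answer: -7031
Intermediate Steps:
G = 42 (G = 7*6 = 42)
t(y, O) = 8 + O² + 9*y (t(y, O) = (9*y + O²) + 8 = (O² + 9*y) + 8 = 8 + O² + 9*y)
-90*t(U(G, -3), 4) + V(A) = -90*(8 + 4² + 9*6) + (4 - 15) = -90*(8 + 16 + 54) - 11 = -90*78 - 11 = -7020 - 11 = -7031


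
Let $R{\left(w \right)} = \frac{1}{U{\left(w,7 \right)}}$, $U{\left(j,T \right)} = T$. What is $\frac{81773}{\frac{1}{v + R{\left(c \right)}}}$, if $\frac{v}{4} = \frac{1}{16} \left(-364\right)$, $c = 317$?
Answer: $- \frac{52007628}{7} \approx -7.4297 \cdot 10^{6}$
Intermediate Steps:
$R{\left(w \right)} = \frac{1}{7}$
$v = -91$ ($v = 4 \cdot \frac{1}{16} \left(-364\right) = 4 \left(- \frac{91}{4}\right) = -91$)
$\frac{81773}{\frac{1}{v + R{\left(c \right)}}} = \frac{81773}{\frac{1}{-91 + \frac{1}{7}}} = \frac{81773}{\frac{1}{- \frac{636}{7}}} = \frac{81773}{- \frac{7}{636}} = 81773 \left(- \frac{636}{7}\right) = - \frac{52007628}{7}$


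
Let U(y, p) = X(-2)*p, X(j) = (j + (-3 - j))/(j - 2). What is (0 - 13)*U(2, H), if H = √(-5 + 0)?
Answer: -39*I*√5/4 ≈ -21.802*I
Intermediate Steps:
H = I*√5 (H = √(-5) = I*√5 ≈ 2.2361*I)
X(j) = -3/(-2 + j)
U(y, p) = 3*p/4 (U(y, p) = (-3/(-2 - 2))*p = (-3/(-4))*p = (-3*(-¼))*p = 3*p/4)
(0 - 13)*U(2, H) = (0 - 13)*(3*(I*√5)/4) = -39*I*√5/4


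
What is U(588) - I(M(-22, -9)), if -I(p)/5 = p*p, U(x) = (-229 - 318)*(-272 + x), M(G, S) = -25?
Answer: -169727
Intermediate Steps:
U(x) = 148784 - 547*x (U(x) = -547*(-272 + x) = 148784 - 547*x)
I(p) = -5*p² (I(p) = -5*p*p = -5*p²)
U(588) - I(M(-22, -9)) = (148784 - 547*588) - (-5)*(-25)² = (148784 - 321636) - (-5)*625 = -172852 - 1*(-3125) = -172852 + 3125 = -169727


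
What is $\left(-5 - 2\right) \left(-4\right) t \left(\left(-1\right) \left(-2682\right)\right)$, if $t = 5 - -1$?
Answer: $450576$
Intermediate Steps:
$t = 6$ ($t = 5 + 1 = 6$)
$\left(-5 - 2\right) \left(-4\right) t \left(\left(-1\right) \left(-2682\right)\right) = \left(-5 - 2\right) \left(-4\right) 6 \left(\left(-1\right) \left(-2682\right)\right) = \left(-7\right) \left(-4\right) 6 \cdot 2682 = 28 \cdot 6 \cdot 2682 = 168 \cdot 2682 = 450576$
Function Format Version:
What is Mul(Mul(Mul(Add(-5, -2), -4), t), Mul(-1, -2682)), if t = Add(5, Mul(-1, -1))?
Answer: 450576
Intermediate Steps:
t = 6 (t = Add(5, 1) = 6)
Mul(Mul(Mul(Add(-5, -2), -4), t), Mul(-1, -2682)) = Mul(Mul(Mul(Add(-5, -2), -4), 6), Mul(-1, -2682)) = Mul(Mul(Mul(-7, -4), 6), 2682) = Mul(Mul(28, 6), 2682) = Mul(168, 2682) = 450576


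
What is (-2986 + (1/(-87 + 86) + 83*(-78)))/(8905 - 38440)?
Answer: 9461/29535 ≈ 0.32033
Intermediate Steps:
(-2986 + (1/(-87 + 86) + 83*(-78)))/(8905 - 38440) = (-2986 + (1/(-1) - 6474))/(-29535) = (-2986 + (-1 - 6474))*(-1/29535) = (-2986 - 6475)*(-1/29535) = -9461*(-1/29535) = 9461/29535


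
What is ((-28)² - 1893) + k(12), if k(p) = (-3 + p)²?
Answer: -1028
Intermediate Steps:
((-28)² - 1893) + k(12) = ((-28)² - 1893) + (-3 + 12)² = (784 - 1893) + 9² = -1109 + 81 = -1028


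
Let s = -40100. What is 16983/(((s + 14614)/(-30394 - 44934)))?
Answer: 639647712/12743 ≈ 50196.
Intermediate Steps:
16983/(((s + 14614)/(-30394 - 44934))) = 16983/(((-40100 + 14614)/(-30394 - 44934))) = 16983/((-25486/(-75328))) = 16983/((-25486*(-1/75328))) = 16983/(12743/37664) = 16983*(37664/12743) = 639647712/12743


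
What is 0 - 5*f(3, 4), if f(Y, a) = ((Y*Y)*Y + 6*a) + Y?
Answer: -270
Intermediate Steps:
f(Y, a) = Y + Y**3 + 6*a (f(Y, a) = (Y**2*Y + 6*a) + Y = (Y**3 + 6*a) + Y = Y + Y**3 + 6*a)
0 - 5*f(3, 4) = 0 - 5*(3 + 3**3 + 6*4) = 0 - 5*(3 + 27 + 24) = 0 - 5*54 = 0 - 270 = -270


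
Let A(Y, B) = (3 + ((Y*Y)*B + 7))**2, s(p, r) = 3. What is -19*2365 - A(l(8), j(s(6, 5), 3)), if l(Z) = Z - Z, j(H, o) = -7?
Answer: -45035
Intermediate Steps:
l(Z) = 0
A(Y, B) = (10 + B*Y**2)**2 (A(Y, B) = (3 + (Y**2*B + 7))**2 = (3 + (B*Y**2 + 7))**2 = (3 + (7 + B*Y**2))**2 = (10 + B*Y**2)**2)
-19*2365 - A(l(8), j(s(6, 5), 3)) = -19*2365 - (10 - 7*0**2)**2 = -44935 - (10 - 7*0)**2 = -44935 - (10 + 0)**2 = -44935 - 1*10**2 = -44935 - 1*100 = -44935 - 100 = -45035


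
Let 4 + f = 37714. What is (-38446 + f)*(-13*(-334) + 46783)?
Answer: -37628000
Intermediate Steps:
f = 37710 (f = -4 + 37714 = 37710)
(-38446 + f)*(-13*(-334) + 46783) = (-38446 + 37710)*(-13*(-334) + 46783) = -736*(4342 + 46783) = -736*51125 = -37628000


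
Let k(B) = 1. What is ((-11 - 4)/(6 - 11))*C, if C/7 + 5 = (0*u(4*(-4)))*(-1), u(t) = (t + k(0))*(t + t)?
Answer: -105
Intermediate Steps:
u(t) = 2*t*(1 + t) (u(t) = (t + 1)*(t + t) = (1 + t)*(2*t) = 2*t*(1 + t))
C = -35 (C = -35 + 7*((0*(2*(4*(-4))*(1 + 4*(-4))))*(-1)) = -35 + 7*((0*(2*(-16)*(1 - 16)))*(-1)) = -35 + 7*((0*(2*(-16)*(-15)))*(-1)) = -35 + 7*((0*480)*(-1)) = -35 + 7*(0*(-1)) = -35 + 7*0 = -35 + 0 = -35)
((-11 - 4)/(6 - 11))*C = ((-11 - 4)/(6 - 11))*(-35) = -15/(-5)*(-35) = -15*(-1/5)*(-35) = 3*(-35) = -105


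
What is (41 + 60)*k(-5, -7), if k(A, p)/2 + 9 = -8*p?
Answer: 9494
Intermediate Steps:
k(A, p) = -18 - 16*p (k(A, p) = -18 + 2*(-8*p) = -18 - 16*p)
(41 + 60)*k(-5, -7) = (41 + 60)*(-18 - 16*(-7)) = 101*(-18 + 112) = 101*94 = 9494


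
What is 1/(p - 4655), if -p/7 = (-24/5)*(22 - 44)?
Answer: -5/26971 ≈ -0.00018538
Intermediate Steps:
p = -3696/5 (p = -7*(-24/5)*(22 - 44) = -7*(-24*⅕)*(-22) = -(-168)*(-22)/5 = -7*528/5 = -3696/5 ≈ -739.20)
1/(p - 4655) = 1/(-3696/5 - 4655) = 1/(-26971/5) = -5/26971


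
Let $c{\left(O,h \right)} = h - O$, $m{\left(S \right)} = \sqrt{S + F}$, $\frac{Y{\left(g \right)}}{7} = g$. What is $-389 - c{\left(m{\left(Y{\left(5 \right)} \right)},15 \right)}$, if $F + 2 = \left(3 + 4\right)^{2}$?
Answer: $-404 + \sqrt{82} \approx -394.94$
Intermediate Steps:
$Y{\left(g \right)} = 7 g$
$F = 47$ ($F = -2 + \left(3 + 4\right)^{2} = -2 + 7^{2} = -2 + 49 = 47$)
$m{\left(S \right)} = \sqrt{47 + S}$ ($m{\left(S \right)} = \sqrt{S + 47} = \sqrt{47 + S}$)
$-389 - c{\left(m{\left(Y{\left(5 \right)} \right)},15 \right)} = -389 - \left(15 - \sqrt{47 + 7 \cdot 5}\right) = -389 - \left(15 - \sqrt{47 + 35}\right) = -389 - \left(15 - \sqrt{82}\right) = -404 + \sqrt{82}$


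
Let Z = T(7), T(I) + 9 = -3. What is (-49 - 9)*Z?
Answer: 696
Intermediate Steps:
T(I) = -12 (T(I) = -9 - 3 = -12)
Z = -12
(-49 - 9)*Z = (-49 - 9)*(-12) = -58*(-12) = 696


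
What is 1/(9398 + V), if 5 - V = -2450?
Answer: 1/11853 ≈ 8.4367e-5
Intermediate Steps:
V = 2455 (V = 5 - 1*(-2450) = 5 + 2450 = 2455)
1/(9398 + V) = 1/(9398 + 2455) = 1/11853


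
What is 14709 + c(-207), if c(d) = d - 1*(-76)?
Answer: 14578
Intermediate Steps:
c(d) = 76 + d (c(d) = d + 76 = 76 + d)
14709 + c(-207) = 14709 + (76 - 207) = 14709 - 131 = 14578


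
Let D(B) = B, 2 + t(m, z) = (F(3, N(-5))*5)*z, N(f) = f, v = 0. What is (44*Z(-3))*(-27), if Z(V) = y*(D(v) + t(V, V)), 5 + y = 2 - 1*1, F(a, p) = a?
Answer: -223344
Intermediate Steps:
y = -4 (y = -5 + (2 - 1*1) = -5 + (2 - 1) = -5 + 1 = -4)
t(m, z) = -2 + 15*z (t(m, z) = -2 + (3*5)*z = -2 + 15*z)
Z(V) = 8 - 60*V (Z(V) = -4*(0 + (-2 + 15*V)) = -4*(-2 + 15*V) = 8 - 60*V)
(44*Z(-3))*(-27) = (44*(8 - 60*(-3)))*(-27) = (44*(8 + 180))*(-27) = (44*188)*(-27) = 8272*(-27) = -223344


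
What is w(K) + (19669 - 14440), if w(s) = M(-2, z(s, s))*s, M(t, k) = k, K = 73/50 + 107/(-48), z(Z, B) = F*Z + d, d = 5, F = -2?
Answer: 3761259071/720000 ≈ 5224.0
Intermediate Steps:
z(Z, B) = 5 - 2*Z (z(Z, B) = -2*Z + 5 = 5 - 2*Z)
K = -923/1200 (K = 73*(1/50) + 107*(-1/48) = 73/50 - 107/48 = -923/1200 ≈ -0.76917)
w(s) = s*(5 - 2*s) (w(s) = (5 - 2*s)*s = s*(5 - 2*s))
w(K) + (19669 - 14440) = -923*(5 - 2*(-923/1200))/1200 + (19669 - 14440) = -923*(5 + 923/600)/1200 + 5229 = -923/1200*3923/600 + 5229 = -3620929/720000 + 5229 = 3761259071/720000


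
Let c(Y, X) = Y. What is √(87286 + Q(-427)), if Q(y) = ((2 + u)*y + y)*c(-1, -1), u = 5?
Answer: 3*√10078 ≈ 301.17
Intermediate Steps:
Q(y) = -8*y (Q(y) = ((2 + 5)*y + y)*(-1) = (7*y + y)*(-1) = (8*y)*(-1) = -8*y)
√(87286 + Q(-427)) = √(87286 - 8*(-427)) = √(87286 + 3416) = √90702 = 3*√10078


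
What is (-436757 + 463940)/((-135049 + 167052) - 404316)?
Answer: -27183/372313 ≈ -0.073011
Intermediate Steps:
(-436757 + 463940)/((-135049 + 167052) - 404316) = 27183/(32003 - 404316) = 27183/(-372313) = 27183*(-1/372313) = -27183/372313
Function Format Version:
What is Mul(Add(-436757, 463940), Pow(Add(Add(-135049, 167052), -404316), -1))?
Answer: Rational(-27183, 372313) ≈ -0.073011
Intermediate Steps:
Mul(Add(-436757, 463940), Pow(Add(Add(-135049, 167052), -404316), -1)) = Mul(27183, Pow(Add(32003, -404316), -1)) = Mul(27183, Pow(-372313, -1)) = Mul(27183, Rational(-1, 372313)) = Rational(-27183, 372313)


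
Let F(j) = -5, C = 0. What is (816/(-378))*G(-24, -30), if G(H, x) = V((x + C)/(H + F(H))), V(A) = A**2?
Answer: -13600/5887 ≈ -2.3102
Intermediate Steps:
G(H, x) = x**2/(-5 + H)**2 (G(H, x) = ((x + 0)/(H - 5))**2 = (x/(-5 + H))**2 = x**2/(-5 + H)**2)
(816/(-378))*G(-24, -30) = (816/(-378))*((-30)**2/(-5 - 24)**2) = (816*(-1/378))*(900/(-29)**2) = -13600/(7*841) = -136/63*900/841 = -13600/5887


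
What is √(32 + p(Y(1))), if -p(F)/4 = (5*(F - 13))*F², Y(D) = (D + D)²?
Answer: 4*√182 ≈ 53.963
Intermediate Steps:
Y(D) = 4*D² (Y(D) = (2*D)² = 4*D²)
p(F) = -4*F²*(-65 + 5*F) (p(F) = -4*5*(F - 13)*F² = -4*5*(-13 + F)*F² = -4*(-65 + 5*F)*F² = -4*F²*(-65 + 5*F))
√(32 + p(Y(1))) = √(32 + 20*(4*1²)²*(13 - 4*1²)) = √(32 + 20*(4*1)²*(13 - 4)) = √(32 + 20*4²*(13 - 1*4)) = √(32 + 20*16*(13 - 4)) = √(32 + 20*16*9) = √(32 + 2880) = √2912 = 4*√182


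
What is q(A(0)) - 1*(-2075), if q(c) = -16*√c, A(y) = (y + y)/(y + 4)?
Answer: 2075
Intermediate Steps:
A(y) = 2*y/(4 + y) (A(y) = (2*y)/(4 + y) = 2*y/(4 + y))
q(A(0)) - 1*(-2075) = -16*√(2*0/(4 + 0)) - 1*(-2075) = -16*√(2*0/4) + 2075 = -16*√(2*0*(¼)) + 2075 = -16*√0 + 2075 = -16*0 + 2075 = 0 + 2075 = 2075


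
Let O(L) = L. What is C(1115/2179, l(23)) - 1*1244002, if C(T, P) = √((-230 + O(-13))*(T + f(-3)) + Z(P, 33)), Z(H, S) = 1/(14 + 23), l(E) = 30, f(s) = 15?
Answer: -1244002 + I*√24500815405883/80623 ≈ -1.244e+6 + 61.395*I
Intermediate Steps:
Z(H, S) = 1/37
C(T, P) = √(-134864/37 - 243*T) (C(T, P) = √((-230 - 13)*(T + 15) + 1/37) = √(-243*(15 + T) + 1/37) = √((-3645 - 243*T) + 1/37) = √(-134864/37 - 243*T))
C(1115/2179, l(23)) - 1*1244002 = √(-4989968 - 370923705/2179)/37 - 1*1244002 = √(-4989968 - 370923705/2179)/37 - 1244002 = √(-11244063977/2179)/37 - 1244002 = (I*√24500815405883/2179)/37 - 1244002 = I*√24500815405883/80623 - 1244002 = -1244002 + I*√24500815405883/80623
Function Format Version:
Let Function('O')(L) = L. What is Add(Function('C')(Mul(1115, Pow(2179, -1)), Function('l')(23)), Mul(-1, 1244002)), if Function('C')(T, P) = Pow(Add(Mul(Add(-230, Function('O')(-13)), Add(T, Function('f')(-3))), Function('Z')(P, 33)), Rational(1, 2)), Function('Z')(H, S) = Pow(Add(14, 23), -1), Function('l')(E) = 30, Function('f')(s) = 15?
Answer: Add(-1244002, Mul(Rational(1, 80623), I, Pow(24500815405883, Rational(1, 2)))) ≈ Add(-1.2440e+6, Mul(61.395, I))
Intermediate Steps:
Function('Z')(H, S) = Rational(1, 37) (Function('Z')(H, S) = Pow(37, -1) = Rational(1, 37))
Function('C')(T, P) = Pow(Add(Rational(-134864, 37), Mul(-243, T)), Rational(1, 2)) (Function('C')(T, P) = Pow(Add(Mul(Add(-230, -13), Add(T, 15)), Rational(1, 37)), Rational(1, 2)) = Pow(Add(Mul(-243, Add(15, T)), Rational(1, 37)), Rational(1, 2)) = Pow(Add(Add(-3645, Mul(-243, T)), Rational(1, 37)), Rational(1, 2)) = Pow(Add(Rational(-134864, 37), Mul(-243, T)), Rational(1, 2)))
Add(Function('C')(Mul(1115, Pow(2179, -1)), Function('l')(23)), Mul(-1, 1244002)) = Add(Mul(Rational(1, 37), Pow(Add(-4989968, Mul(-332667, Mul(1115, Pow(2179, -1)))), Rational(1, 2))), Mul(-1, 1244002)) = Add(Mul(Rational(1, 37), Pow(Add(-4989968, Mul(-332667, Mul(1115, Rational(1, 2179)))), Rational(1, 2))), -1244002) = Add(Mul(Rational(1, 37), Pow(Add(-4989968, Mul(-332667, Rational(1115, 2179))), Rational(1, 2))), -1244002) = Add(Mul(Rational(1, 37), Pow(Add(-4989968, Rational(-370923705, 2179)), Rational(1, 2))), -1244002) = Add(Mul(Rational(1, 37), Pow(Rational(-11244063977, 2179), Rational(1, 2))), -1244002) = Add(Mul(Rational(1, 37), Mul(Rational(1, 2179), I, Pow(24500815405883, Rational(1, 2)))), -1244002) = Add(Mul(Rational(1, 80623), I, Pow(24500815405883, Rational(1, 2))), -1244002) = Add(-1244002, Mul(Rational(1, 80623), I, Pow(24500815405883, Rational(1, 2))))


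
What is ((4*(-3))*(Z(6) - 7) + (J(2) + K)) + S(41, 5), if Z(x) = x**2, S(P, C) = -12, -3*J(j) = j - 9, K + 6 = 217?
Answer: -440/3 ≈ -146.67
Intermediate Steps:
K = 211 (K = -6 + 217 = 211)
J(j) = 3 - j/3 (J(j) = -(j - 9)/3 = -(-9 + j)/3 = 3 - j/3)
((4*(-3))*(Z(6) - 7) + (J(2) + K)) + S(41, 5) = ((4*(-3))*(6**2 - 7) + ((3 - 1/3*2) + 211)) - 12 = (-12*(36 - 7) + ((3 - 2/3) + 211)) - 12 = (-12*29 + (7/3 + 211)) - 12 = (-348 + 640/3) - 12 = -404/3 - 12 = -440/3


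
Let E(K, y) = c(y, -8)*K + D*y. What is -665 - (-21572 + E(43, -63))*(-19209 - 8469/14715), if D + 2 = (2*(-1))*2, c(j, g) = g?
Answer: -676459182203/1635 ≈ -4.1374e+8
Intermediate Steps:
D = -6 (D = -2 + (2*(-1))*2 = -2 - 2*2 = -2 - 4 = -6)
E(K, y) = -8*K - 6*y
-665 - (-21572 + E(43, -63))*(-19209 - 8469/14715) = -665 - (-21572 + (-8*43 - 6*(-63)))*(-19209 - 8469/14715) = -665 - (-21572 + (-344 + 378))*(-19209 - 8469*1/14715) = -665 - (-21572 + 34)*(-19209 - 941/1635) = -665 - (-21538)*(-31407656)/1635 = -665 - 1*676458094928/1635 = -665 - 676458094928/1635 = -676459182203/1635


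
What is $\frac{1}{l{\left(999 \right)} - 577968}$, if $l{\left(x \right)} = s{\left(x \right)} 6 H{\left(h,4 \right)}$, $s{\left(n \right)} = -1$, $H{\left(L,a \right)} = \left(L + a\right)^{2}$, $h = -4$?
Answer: $- \frac{1}{577968} \approx -1.7302 \cdot 10^{-6}$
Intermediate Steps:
$l{\left(x \right)} = 0$ ($l{\left(x \right)} = \left(-1\right) 6 \left(-4 + 4\right)^{2} = - 6 \cdot 0^{2} = \left(-6\right) 0 = 0$)
$\frac{1}{l{\left(999 \right)} - 577968} = \frac{1}{0 - 577968} = \frac{1}{-577968} = - \frac{1}{577968}$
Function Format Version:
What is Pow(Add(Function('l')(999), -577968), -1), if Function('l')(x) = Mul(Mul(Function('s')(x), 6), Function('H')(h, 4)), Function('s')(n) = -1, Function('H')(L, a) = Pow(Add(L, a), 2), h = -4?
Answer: Rational(-1, 577968) ≈ -1.7302e-6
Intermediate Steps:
Function('l')(x) = 0 (Function('l')(x) = Mul(Mul(-1, 6), Pow(Add(-4, 4), 2)) = Mul(-6, Pow(0, 2)) = Mul(-6, 0) = 0)
Pow(Add(Function('l')(999), -577968), -1) = Pow(Add(0, -577968), -1) = Pow(-577968, -1) = Rational(-1, 577968)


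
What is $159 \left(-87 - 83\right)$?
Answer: $-27030$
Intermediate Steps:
$159 \left(-87 - 83\right) = 159 \left(-170\right) = -27030$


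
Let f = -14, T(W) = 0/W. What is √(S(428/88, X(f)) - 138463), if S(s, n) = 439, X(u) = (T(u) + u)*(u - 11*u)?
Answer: 18*I*√426 ≈ 371.52*I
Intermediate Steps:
T(W) = 0
X(u) = -10*u² (X(u) = (0 + u)*(u - 11*u) = u*(-10*u) = -10*u²)
√(S(428/88, X(f)) - 138463) = √(439 - 138463) = √(-138024) = 18*I*√426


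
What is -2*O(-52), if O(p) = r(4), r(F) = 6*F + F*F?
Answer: -80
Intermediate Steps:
r(F) = F² + 6*F (r(F) = 6*F + F² = F² + 6*F)
O(p) = 40 (O(p) = 4*(6 + 4) = 4*10 = 40)
-2*O(-52) = -2*40 = -80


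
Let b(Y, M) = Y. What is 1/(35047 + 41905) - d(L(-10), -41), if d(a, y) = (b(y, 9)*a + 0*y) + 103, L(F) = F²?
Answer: 307577145/76952 ≈ 3997.0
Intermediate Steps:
d(a, y) = 103 + a*y (d(a, y) = (y*a + 0*y) + 103 = (a*y + 0) + 103 = a*y + 103 = 103 + a*y)
1/(35047 + 41905) - d(L(-10), -41) = 1/(35047 + 41905) - (103 + (-10)²*(-41)) = 1/76952 - (103 + 100*(-41)) = 1/76952 - (103 - 4100) = 1/76952 - 1*(-3997) = 1/76952 + 3997 = 307577145/76952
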